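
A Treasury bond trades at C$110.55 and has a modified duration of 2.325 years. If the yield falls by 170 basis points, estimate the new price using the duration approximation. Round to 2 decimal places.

Duration approximation: ΔP/P ≈ -D_mod · Δy = -2.325 × (-0.017) = +0.039525.
New price ≈ 110.55 × (1 + 0.039525) = 114.91948875.

C$114.92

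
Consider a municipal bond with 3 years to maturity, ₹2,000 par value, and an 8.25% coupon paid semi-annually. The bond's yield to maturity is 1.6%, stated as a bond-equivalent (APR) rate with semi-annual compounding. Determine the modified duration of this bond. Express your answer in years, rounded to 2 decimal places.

2.72 years

Periodic yield y = 0.008. First find Macaulay duration:
  t   CF        PV=CF/(1+0.008)^t    t·PV
  1        82.50        81.8452        81.8452
  2        82.50        81.1957       162.3913
  3        82.50        80.5513       241.6538
  4        82.50        79.9120       319.6479
  5        82.50        79.2777       396.3887
  6     2,082.50     1,985.2802    11,911.6814
  Σ                  2,388.0621    13,113.6083
P = 2,388.0621; Macaulay duration = 13,113.6083 / 2,388.0621 = 5.49132 half-year periods = 2.74566 years.
Modified duration = D_Mac / (1 + y) = 2.74566 / 1.008 = 2.72387 years.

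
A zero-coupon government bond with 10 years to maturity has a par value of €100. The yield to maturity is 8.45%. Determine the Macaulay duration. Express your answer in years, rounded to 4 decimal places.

A zero-coupon bond has a single cash flow at maturity, so its Macaulay duration equals its maturity: 10 years.

10.0000 years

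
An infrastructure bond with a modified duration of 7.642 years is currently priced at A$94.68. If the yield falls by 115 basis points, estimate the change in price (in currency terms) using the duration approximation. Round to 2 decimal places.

+A$8.32

Duration approximation: ΔP/P ≈ -D_mod · Δy = -7.642 × (-0.0115) = +0.087883.
ΔP ≈ 94.68 × (+0.087883) = +8.32076244.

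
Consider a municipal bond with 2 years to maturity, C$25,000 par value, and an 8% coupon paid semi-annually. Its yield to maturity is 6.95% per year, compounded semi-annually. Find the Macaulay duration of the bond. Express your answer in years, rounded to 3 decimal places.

1.889 years

Periodic yield y = 0.03475. Discount each cash flow and weight by its period:
  t   CF        PV=CF/(1+0.03475)^t    t·PV
  1     1,000.00       966.4170       966.4170
  2     1,000.00       933.9618     1,867.9237
  3     1,000.00       902.5966     2,707.7898
  4    26,000.00    22,679.4024    90,717.6098
  Σ                 25,482.3779    96,259.7403
Price P = Σ PV = 25,482.3779.
Macaulay duration = Σ(t·PV) / P = 96,259.7403 / 25,482.3779 = 3.77750 half-year periods.
In years: 3.77750 / 2 = 1.88875 years.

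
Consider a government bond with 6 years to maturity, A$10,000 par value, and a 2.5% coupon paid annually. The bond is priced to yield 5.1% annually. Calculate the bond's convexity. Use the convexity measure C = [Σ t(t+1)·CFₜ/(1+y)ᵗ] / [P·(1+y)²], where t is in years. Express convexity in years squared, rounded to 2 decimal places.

34.79

With y = 0.051:
  t   CF        PV=CF/(1+0.051)^t    t·PV        t(t+1)·PV
  1       250.00       237.8687       237.8687         475.7374
  2       250.00       226.3261       452.6521       1,357.9564
  3       250.00       215.3435       646.0306       2,584.1226
  4       250.00       204.8940       819.5758       4,097.8791
  5       250.00       194.9514       974.7572       5,848.5429
  6    10,250.00     7,605.1462    45,630.8774     319,416.1418
  Σ                  8,684.5299    48,761.7618     333,780.3802
P = 8,684.5299.
Convexity = Σ t(t+1)·PV / [P·(1+y)²] = 333,780.3802 / (8,684.5299 × 1.104601) = 34.79438.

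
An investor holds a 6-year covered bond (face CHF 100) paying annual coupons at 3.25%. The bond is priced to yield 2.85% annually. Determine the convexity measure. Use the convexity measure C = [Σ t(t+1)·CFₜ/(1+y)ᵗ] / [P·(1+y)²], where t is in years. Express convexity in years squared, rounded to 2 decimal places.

With y = 0.0285:
  t   CF        PV=CF/(1+0.0285)^t    t·PV        t(t+1)·PV
  1         3.25         3.1599         3.1599           6.3199
  2         3.25         3.0724         6.1448          18.4343
  3         3.25         2.9872         8.9617          35.8469
  4         3.25         2.9045        11.6179          58.0893
  5         3.25         2.8240        14.1199          84.7195
  6       103.25        87.2297       523.3781       3,663.6466
  Σ                    102.1777       567.3823       3,867.0564
P = 102.1777.
Convexity = Σ t(t+1)·PV / [P·(1+y)²] = 3,867.0564 / (102.1777 × 1.057812) = 35.77798.

35.78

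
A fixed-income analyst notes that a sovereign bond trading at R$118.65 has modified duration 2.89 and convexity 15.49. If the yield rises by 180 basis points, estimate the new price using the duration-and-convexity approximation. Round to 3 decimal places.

R$112.776

Duration effect: -D_mod·Δy = -2.89 × (+0.018) = -0.052020
Convexity effect: ½·C·(Δy)² = 0.5 × 15.49 × (0.018)² = +0.00250938
ΔP/P ≈ -0.052020 + 0.00250938 = -0.04951062
New price ≈ 118.65 × (1 - 0.04951062) = 112.775564937.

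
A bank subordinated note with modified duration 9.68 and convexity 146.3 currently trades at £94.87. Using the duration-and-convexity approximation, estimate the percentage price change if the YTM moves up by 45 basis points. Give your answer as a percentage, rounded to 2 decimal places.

Duration effect: -D_mod·Δy = -9.68 × (+0.0045) = -0.043560
Convexity effect: ½·C·(Δy)² = 0.5 × 146.3 × (0.0045)² = +0.0014812875
ΔP/P ≈ -0.043560 + 0.0014812875 = -0.0420787125
= -4.20787125%.

-4.21%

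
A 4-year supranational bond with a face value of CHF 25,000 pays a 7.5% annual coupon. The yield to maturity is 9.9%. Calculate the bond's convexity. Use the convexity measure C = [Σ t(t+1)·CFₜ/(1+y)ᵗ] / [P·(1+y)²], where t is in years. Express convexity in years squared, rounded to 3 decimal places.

With y = 0.099:
  t   CF        PV=CF/(1+0.099)^t    t·PV        t(t+1)·PV
  1     1,875.00     1,706.0965     1,706.0965       3,412.1929
  2     1,875.00     1,552.4081     3,104.8161       9,314.4483
  3     1,875.00     1,412.5642     4,237.6926      16,950.7704
  4    26,875.00    18,422.8876    73,691.5505     368,457.7527
  Σ                 23,093.9563    82,740.1557     398,135.1643
P = 23,093.9563.
Convexity = Σ t(t+1)·PV / [P·(1+y)²] = 398,135.1643 / (23,093.9563 × 1.207801) = 14.27371.

14.274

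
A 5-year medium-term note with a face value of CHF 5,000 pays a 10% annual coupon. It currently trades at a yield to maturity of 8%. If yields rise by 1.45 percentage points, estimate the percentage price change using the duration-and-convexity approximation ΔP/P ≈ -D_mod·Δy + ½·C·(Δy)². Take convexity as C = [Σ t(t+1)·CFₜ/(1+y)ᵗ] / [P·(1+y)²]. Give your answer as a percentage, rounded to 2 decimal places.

With y = 0.08:
  t   CF        PV=CF/(1+0.08)^t    t·PV        t(t+1)·PV
  1       500.00       462.9630       462.9630         925.9259
  2       500.00       428.6694       857.3388       2,572.0165
  3       500.00       396.9161     1,190.7484       4,762.9934
  4       500.00       367.5149     1,470.0597       7,350.2985
  5     5,500.00     3,743.2076    18,716.0379     112,296.2275
  Σ                  5,399.2710    22,697.1478     127,907.4619
P = 5,399.2710; D_Mac = 4.20374 yrs; D_mod = 3.89235 yrs; C = 20.31016.
Duration effect: -3.89235 × (+0.0145) = -0.056439
Convexity effect: 0.5 × 20.31016 × (0.0145)² = +0.0021351
ΔP/P ≈ -0.056439 + 0.0021351 = -0.054304 = -5.4304%.

-5.43%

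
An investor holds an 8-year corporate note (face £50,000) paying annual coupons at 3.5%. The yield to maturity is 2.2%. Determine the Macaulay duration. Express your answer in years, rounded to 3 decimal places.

Periodic yield y = 0.022. Discount each cash flow and weight by its year:
  t   CF        PV=CF/(1+0.022)^t    t·PV
  1     1,750.00     1,712.3288     1,712.3288
  2     1,750.00     1,675.4685     3,350.9369
  3     1,750.00     1,639.4016     4,918.2049
  4     1,750.00     1,604.1112     6,416.4447
  5     1,750.00     1,569.5804     7,847.9021
  6     1,750.00     1,535.7930     9,214.7578
  7     1,750.00     1,502.7328    10,519.1299
  8    51,750.00    43,481.3668   347,850.9347
  Σ                 54,720.7831   391,830.6398
Price P = Σ PV = 54,720.7831.
Macaulay duration = Σ(t·PV) / P = 391,830.6398 / 54,720.7831 = 7.16055 years.

7.161 years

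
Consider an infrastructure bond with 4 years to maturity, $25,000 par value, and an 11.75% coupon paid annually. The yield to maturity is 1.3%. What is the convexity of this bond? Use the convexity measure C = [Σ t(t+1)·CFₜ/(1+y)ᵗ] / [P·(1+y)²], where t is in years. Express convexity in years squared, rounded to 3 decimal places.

With y = 0.013:
  t   CF        PV=CF/(1+0.013)^t    t·PV        t(t+1)·PV
  1     2,937.50     2,899.8026     2,899.8026       5,799.6051
  2     2,937.50     2,862.5889     5,725.1778      17,175.5335
  3     2,937.50     2,825.8528     8,477.5585      33,910.2339
  4    27,937.50    26,530.7642   106,123.0566     530,615.2832
  Σ                 35,119.0085   123,225.5955     587,500.6557
P = 35,119.0085.
Convexity = Σ t(t+1)·PV / [P·(1+y)²] = 587,500.6557 / (35,119.0085 × 1.026169) = 16.30224.

16.302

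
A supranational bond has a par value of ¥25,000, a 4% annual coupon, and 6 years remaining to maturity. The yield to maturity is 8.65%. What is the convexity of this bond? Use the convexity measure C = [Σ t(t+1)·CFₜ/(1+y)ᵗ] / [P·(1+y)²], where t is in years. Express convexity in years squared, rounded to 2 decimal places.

30.67

With y = 0.0865:
  t   CF        PV=CF/(1+0.0865)^t    t·PV        t(t+1)·PV
  1     1,000.00       920.3866       920.3866       1,840.7731
  2     1,000.00       847.1114     1,694.2228       5,082.6685
  3     1,000.00       779.6700     2,339.0099       9,356.0397
  4     1,000.00       717.5978     2,870.3911      14,351.9553
  5     1,000.00       660.4673     3,302.3367      19,814.0202
  6    26,000.00    15,805.0169    94,830.1013     663,810.7090
  Σ                 19,730.2499   105,956.4484     714,256.1658
P = 19,730.2499.
Convexity = Σ t(t+1)·PV / [P·(1+y)²] = 714,256.1658 / (19,730.2499 × 1.180482) = 30.66634.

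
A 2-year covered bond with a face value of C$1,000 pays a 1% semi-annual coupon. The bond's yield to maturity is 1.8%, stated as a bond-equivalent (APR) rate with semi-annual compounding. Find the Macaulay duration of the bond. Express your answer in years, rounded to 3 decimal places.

1.985 years

Periodic yield y = 0.009. Discount each cash flow and weight by its period:
  t   CF        PV=CF/(1+0.009)^t    t·PV
  1         5.00         4.9554         4.9554
  2         5.00         4.9112         9.8224
  3         5.00         4.8674        14.6022
  4     1,005.00       969.6196     3,878.4785
  Σ                    984.3536     3,907.8585
Price P = Σ PV = 984.3536.
Macaulay duration = Σ(t·PV) / P = 3,907.8585 / 984.3536 = 3.96997 half-year periods.
In years: 3.96997 / 2 = 1.98499 years.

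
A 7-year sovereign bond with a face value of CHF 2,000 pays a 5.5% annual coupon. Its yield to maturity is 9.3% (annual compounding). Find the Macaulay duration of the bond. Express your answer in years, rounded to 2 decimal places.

Periodic yield y = 0.093. Discount each cash flow and weight by its year:
  t   CF        PV=CF/(1+0.093)^t    t·PV
  1       110.00       100.6404       100.6404
  2       110.00        92.0773       184.1545
  3       110.00        84.2427       252.7281
  4       110.00        77.0747       308.2989
  5       110.00        70.5167       352.5834
  6       110.00        64.5166       387.0998
  7     2,110.00     1,132.2474     7,925.7316
  Σ                  1,621.3158     9,511.2368
Price P = Σ PV = 1,621.3158.
Macaulay duration = Σ(t·PV) / P = 9,511.2368 / 1,621.3158 = 5.86637 years.

5.87 years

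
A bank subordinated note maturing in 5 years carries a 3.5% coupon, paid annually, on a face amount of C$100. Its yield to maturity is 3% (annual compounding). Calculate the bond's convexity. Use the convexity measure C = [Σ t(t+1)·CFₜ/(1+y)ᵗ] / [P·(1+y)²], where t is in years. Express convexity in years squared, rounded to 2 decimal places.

With y = 0.03:
  t   CF        PV=CF/(1+0.03)^t    t·PV        t(t+1)·PV
  1         3.50         3.3981         3.3981           6.7961
  2         3.50         3.2991         6.5982          19.7945
  3         3.50         3.2030         9.6090          38.4359
  4         3.50         3.1097        12.4388          62.1941
  5       103.50        89.2800       446.4000       2,678.4003
  Σ                    102.2899       478.4441       2,805.6209
P = 102.2899.
Convexity = Σ t(t+1)·PV / [P·(1+y)²] = 2,805.6209 / (102.2899 × 1.060900) = 25.85366.

25.85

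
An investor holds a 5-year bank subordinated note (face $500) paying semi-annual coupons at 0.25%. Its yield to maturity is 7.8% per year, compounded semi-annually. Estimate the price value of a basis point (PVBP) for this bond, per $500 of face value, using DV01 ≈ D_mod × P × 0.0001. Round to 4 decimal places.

Periodic yield y = 0.039.
  t   CF        PV=CF/(1+0.039)^t    t·PV
  1        0.625         0.6015         0.6015
  2        0.625         0.5790         1.1579
  3        0.625         0.5572         1.6717
  4        0.625         0.5363         2.1452
  5        0.625         0.5162         2.5809
  6        0.625         0.4968         2.9808
  7        0.625         0.4782         3.3471
  8        0.625         0.4602         3.6817
  9        0.625         0.4429         3.9864
  10     500.625       341.4735     3,414.7354
  Σ                    346.1419     3,436.8887
P = 346.1419; D_Mac = 9.92913 half-year periods = 4.96457 yrs; D_mod = 4.77822 yrs.
DV01 ≈ 4.77822 × 346.1419 × 0.0001 = 0.165394.

$0.1654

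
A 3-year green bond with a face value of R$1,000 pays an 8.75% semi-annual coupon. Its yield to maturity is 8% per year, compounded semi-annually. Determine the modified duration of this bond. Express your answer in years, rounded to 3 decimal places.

Periodic yield y = 0.04. First find Macaulay duration:
  t   CF        PV=CF/(1+0.04)^t    t·PV
  1        43.75        42.0673        42.0673
  2        43.75        40.4493        80.8987
  3        43.75        38.8936       116.6808
  4        43.75        37.3977       149.5907
  5        43.75        35.9593       179.7966
  6     1,043.75       824.8908     4,949.3447
  Σ                  1,019.6580     5,518.3788
P = 1,019.6580; Macaulay duration = 5,518.3788 / 1,019.6580 = 5.41199 half-year periods = 2.70599 years.
Modified duration = D_Mac / (1 + y) = 2.70599 / 1.04 = 2.60192 years.

2.602 years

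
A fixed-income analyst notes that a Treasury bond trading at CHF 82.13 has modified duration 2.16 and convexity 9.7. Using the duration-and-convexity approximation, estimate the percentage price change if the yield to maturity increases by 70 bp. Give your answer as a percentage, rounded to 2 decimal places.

Duration effect: -D_mod·Δy = -2.16 × (+0.007) = -0.015120
Convexity effect: ½·C·(Δy)² = 0.5 × 9.7 × (0.007)² = +0.00023765
ΔP/P ≈ -0.015120 + 0.00023765 = -0.01488235
= -1.488235%.

-1.49%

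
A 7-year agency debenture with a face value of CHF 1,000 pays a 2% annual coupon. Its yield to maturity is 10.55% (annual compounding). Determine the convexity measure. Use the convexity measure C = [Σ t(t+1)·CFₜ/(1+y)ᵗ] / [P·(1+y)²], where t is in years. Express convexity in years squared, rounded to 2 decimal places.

With y = 0.1055:
  t   CF        PV=CF/(1+0.1055)^t    t·PV        t(t+1)·PV
  1        20.00        18.0914        18.0914          36.1827
  2        20.00        16.3649        32.7297          98.1892
  3        20.00        14.8031        44.4094         177.6376
  4        20.00        13.3904        53.5618         267.8089
  5        20.00        12.1126        60.5628         363.3771
  6        20.00        10.9566        65.7399         460.1790
  7     1,020.00       505.4625     3,538.2375      28,305.9002
  Σ                    591.1815     3,813.3325      29,709.2747
P = 591.1815.
Convexity = Σ t(t+1)·PV / [P·(1+y)²] = 29,709.2747 / (591.1815 × 1.222130) = 41.12006.

41.12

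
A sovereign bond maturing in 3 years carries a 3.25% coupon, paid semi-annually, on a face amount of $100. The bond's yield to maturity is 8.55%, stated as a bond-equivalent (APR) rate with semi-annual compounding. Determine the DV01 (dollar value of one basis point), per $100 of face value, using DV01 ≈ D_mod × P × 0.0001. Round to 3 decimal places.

Periodic yield y = 0.04275.
  t   CF        PV=CF/(1+0.04275)^t    t·PV
  1        1.625         1.5584         1.5584
  2        1.625         1.4945         2.9890
  3        1.625         1.4332         4.2997
  4        1.625         1.3745         5.4978
  5        1.625         1.3181         6.5906
  6      101.625        79.0532       474.3191
  Σ                     86.2318       495.2545
P = 86.2318; D_Mac = 5.74329 half-year periods = 2.87165 yrs; D_mod = 2.75392 yrs.
DV01 ≈ 2.75392 × 86.2318 × 0.0001 = 0.023748.

$0.024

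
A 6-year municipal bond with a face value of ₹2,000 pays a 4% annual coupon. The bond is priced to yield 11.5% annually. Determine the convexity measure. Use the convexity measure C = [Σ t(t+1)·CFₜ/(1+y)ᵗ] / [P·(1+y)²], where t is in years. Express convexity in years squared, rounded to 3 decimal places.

With y = 0.115:
  t   CF        PV=CF/(1+0.115)^t    t·PV        t(t+1)·PV
  1        80.00        71.7489        71.7489         143.4978
  2        80.00        64.3488       128.6975         386.0926
  3        80.00        57.7119       173.1357         692.5428
  4        80.00        51.7596       207.0382       1,035.1911
  5        80.00        46.4211       232.1056       1,392.6337
  6     2,080.00     1,082.4657     6,494.7940      45,463.5580
  Σ                  1,374.4559     7,307.5200      49,113.5160
P = 1,374.4559.
Convexity = Σ t(t+1)·PV / [P·(1+y)²] = 49,113.5160 / (1,374.4559 × 1.243225) = 28.74223.

28.742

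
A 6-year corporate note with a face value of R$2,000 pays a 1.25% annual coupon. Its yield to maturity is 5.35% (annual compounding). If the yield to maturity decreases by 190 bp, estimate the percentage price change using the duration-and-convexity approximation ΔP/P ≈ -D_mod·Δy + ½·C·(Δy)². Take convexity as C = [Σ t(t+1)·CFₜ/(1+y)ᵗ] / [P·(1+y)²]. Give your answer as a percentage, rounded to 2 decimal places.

+11.09%

With y = 0.0535:
  t   CF        PV=CF/(1+0.0535)^t    t·PV        t(t+1)·PV
  1        25.00        23.7304        23.7304          47.4608
  2        25.00        22.5253        45.0506         135.1519
  3        25.00        21.3814        64.1442         256.5769
  4        25.00        20.2956        81.1824         405.9120
  5        25.00        19.2649        96.3246         577.9477
  6     2,025.00     1,481.2139     8,887.2836      62,210.9851
  Σ                  1,588.4116     9,197.7159      63,634.0345
P = 1,588.4116; D_Mac = 5.79051 yrs; D_mod = 5.49645 yrs; C = 36.09585.
Duration effect: -5.49645 × (-0.019) = +0.104433
Convexity effect: 0.5 × 36.09585 × (-0.019)² = +0.0065153
ΔP/P ≈ +0.104433 + 0.0065153 = +0.110948 = +11.0948%.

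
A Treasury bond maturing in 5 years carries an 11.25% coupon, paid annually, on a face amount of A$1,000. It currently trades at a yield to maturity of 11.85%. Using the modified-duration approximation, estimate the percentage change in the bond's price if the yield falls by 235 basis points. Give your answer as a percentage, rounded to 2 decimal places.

Periodic yield y = 0.1185. Modified duration first:
  t   CF        PV=CF/(1+0.1185)^t    t·PV
  1       112.50       100.5811       100.5811
  2       112.50        89.9250       179.8500
  3       112.50        80.3979       241.1936
  4       112.50        71.8801       287.5203
  5     1,112.50       635.5066     3,177.5331
  Σ                    978.2907     3,986.6782
P = 978.2907; D_Mac = 4.07515 yrs; D_mod = 4.07515/(1+0.1185) = 3.64340 yrs.
ΔP/P ≈ -D_mod · Δy = -3.64340 × (-0.0235) = +0.085620 = +8.5620%.

+8.56%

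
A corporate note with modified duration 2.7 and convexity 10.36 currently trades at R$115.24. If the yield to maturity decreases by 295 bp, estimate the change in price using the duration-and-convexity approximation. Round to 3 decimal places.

Duration effect: -D_mod·Δy = -2.7 × (-0.0295) = +0.079650
Convexity effect: ½·C·(Δy)² = 0.5 × 10.36 × (-0.0295)² = +0.004507895
ΔP/P ≈ +0.079650 + 0.004507895 = +0.084157895
ΔP ≈ 115.24 × (+0.084157895) = +9.6983558198.

+R$9.698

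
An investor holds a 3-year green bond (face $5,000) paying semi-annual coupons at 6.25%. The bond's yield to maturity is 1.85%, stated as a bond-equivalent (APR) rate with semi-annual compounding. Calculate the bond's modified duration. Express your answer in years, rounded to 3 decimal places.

2.771 years

Periodic yield y = 0.00925. First find Macaulay duration:
  t   CF        PV=CF/(1+0.00925)^t    t·PV
  1       156.25       154.8179       154.8179
  2       156.25       153.3990       306.7980
  3       156.25       151.9931       455.9792
  4       156.25       150.6000       602.4000
  5       156.25       149.2197       746.0986
  6     5,156.25     4,879.1191    29,274.7145
  Σ                  5,639.1488    31,540.8082
P = 5,639.1488; Macaulay duration = 31,540.8082 / 5,639.1488 = 5.59319 half-year periods = 2.79659 years.
Modified duration = D_Mac / (1 + y) = 2.79659 / 1.00925 = 2.77096 years.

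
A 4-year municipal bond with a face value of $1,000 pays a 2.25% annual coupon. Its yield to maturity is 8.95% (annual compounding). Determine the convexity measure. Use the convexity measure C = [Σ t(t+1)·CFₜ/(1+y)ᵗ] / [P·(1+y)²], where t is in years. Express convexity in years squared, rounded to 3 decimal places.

16.014

With y = 0.0895:
  t   CF        PV=CF/(1+0.0895)^t    t·PV        t(t+1)·PV
  1        22.50        20.6517        20.6517          41.3034
  2        22.50        18.9552        37.9104         113.7311
  3        22.50        17.3981        52.1942         208.7767
  4     1,022.50       725.6954     2,902.7817      14,513.9083
  Σ                    782.7003     3,013.5379      14,877.7195
P = 782.7003.
Convexity = Σ t(t+1)·PV / [P·(1+y)²] = 14,877.7195 / (782.7003 × 1.187010) = 16.01350.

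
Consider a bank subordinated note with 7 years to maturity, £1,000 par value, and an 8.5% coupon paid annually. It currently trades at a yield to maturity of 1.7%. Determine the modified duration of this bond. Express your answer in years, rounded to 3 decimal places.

Periodic yield y = 0.017. First find Macaulay duration:
  t   CF        PV=CF/(1+0.017)^t    t·PV
  1        85.00        83.5792        83.5792
  2        85.00        82.1821       164.3641
  3        85.00        80.8083       242.4250
  4        85.00        79.4575       317.8302
  5        85.00        78.1293       390.6467
  6        85.00        76.8233       460.9401
  7     1,085.00       964.2354     6,749.6477
  Σ                  1,445.2151     8,409.4329
P = 1,445.2151; Macaulay duration = 8,409.4329 / 1,445.2151 = 5.81881 years.
Modified duration = D_Mac / (1 + y) = 5.81881 / 1.017 = 5.72154 years.

5.722 years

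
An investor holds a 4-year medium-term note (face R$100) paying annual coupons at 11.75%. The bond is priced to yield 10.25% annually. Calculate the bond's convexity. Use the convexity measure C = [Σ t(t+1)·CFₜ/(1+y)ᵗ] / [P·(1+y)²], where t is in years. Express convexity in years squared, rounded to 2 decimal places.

With y = 0.1025:
  t   CF        PV=CF/(1+0.1025)^t    t·PV        t(t+1)·PV
  1        11.75        10.6576        10.6576          21.3152
  2        11.75         9.6668        19.3335          58.0005
  3        11.75         8.7680        26.3041         105.2164
  4       111.75        75.6368       302.5472       1,512.7360
  Σ                    104.7292       358.8424       1,697.2681
P = 104.7292.
Convexity = Σ t(t+1)·PV / [P·(1+y)²] = 1,697.2681 / (104.7292 × 1.215506) = 13.33293.

13.33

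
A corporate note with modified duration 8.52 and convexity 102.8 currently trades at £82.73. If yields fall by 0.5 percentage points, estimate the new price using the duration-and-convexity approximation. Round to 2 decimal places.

Duration effect: -D_mod·Δy = -8.52 × (-0.005) = +0.042600
Convexity effect: ½·C·(Δy)² = 0.5 × 102.8 × (-0.005)² = +0.0012850
ΔP/P ≈ +0.042600 + 0.0012850 = +0.043885
New price ≈ 82.73 × (1 + 0.043885) = 86.36060605.

£86.36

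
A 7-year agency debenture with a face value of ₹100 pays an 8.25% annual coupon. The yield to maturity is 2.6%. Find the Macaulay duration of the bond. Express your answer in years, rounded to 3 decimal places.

5.807 years

Periodic yield y = 0.026. Discount each cash flow and weight by its year:
  t   CF        PV=CF/(1+0.026)^t    t·PV
  1         8.25         8.0409         8.0409
  2         8.25         7.8372        15.6743
  3         8.25         7.6386        22.9157
  4         8.25         7.4450        29.7800
  5         8.25         7.2563        36.2817
  6         8.25         7.0724        42.4347
  7       108.25        90.4475       633.1322
  Σ                    135.7379       788.2595
Price P = Σ PV = 135.7379.
Macaulay duration = Σ(t·PV) / P = 788.2595 / 135.7379 = 5.80722 years.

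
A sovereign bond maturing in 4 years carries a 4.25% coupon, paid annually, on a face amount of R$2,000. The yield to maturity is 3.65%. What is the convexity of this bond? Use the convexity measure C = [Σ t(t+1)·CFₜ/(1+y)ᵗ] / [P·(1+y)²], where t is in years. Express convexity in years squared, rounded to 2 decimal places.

17.16

With y = 0.0365:
  t   CF        PV=CF/(1+0.0365)^t    t·PV        t(t+1)·PV
  1        85.00        82.0068        82.0068         164.0135
  2        85.00        79.1189       158.2378         474.7135
  3        85.00        76.3328       228.9983         915.9932
  4     2,085.00     1,806.4620     7,225.8481      36,129.2403
  Σ                  2,043.9204     7,695.0909      37,683.9605
P = 2,043.9204.
Convexity = Σ t(t+1)·PV / [P·(1+y)²] = 37,683.9605 / (2,043.9204 × 1.074332) = 17.16145.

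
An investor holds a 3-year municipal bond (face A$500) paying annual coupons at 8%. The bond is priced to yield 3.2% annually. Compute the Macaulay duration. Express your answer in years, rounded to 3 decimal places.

2.797 years

Periodic yield y = 0.032. Discount each cash flow and weight by its year:
  t   CF        PV=CF/(1+0.032)^t    t·PV
  1        40.00        38.7597        38.7597
  2        40.00        37.5578        75.1157
  3       540.00       491.3089     1,473.9268
  Σ                    567.6265     1,587.8022
Price P = Σ PV = 567.6265.
Macaulay duration = Σ(t·PV) / P = 1,587.8022 / 567.6265 = 2.79727 years.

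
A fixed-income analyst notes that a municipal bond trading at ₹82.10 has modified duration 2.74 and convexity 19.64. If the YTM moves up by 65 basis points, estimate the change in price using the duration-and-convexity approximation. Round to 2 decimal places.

Duration effect: -D_mod·Δy = -2.74 × (+0.0065) = -0.017810
Convexity effect: ½·C·(Δy)² = 0.5 × 19.64 × (0.0065)² = +0.000414895
ΔP/P ≈ -0.017810 + 0.000414895 = -0.017395105
ΔP ≈ 82.10 × (-0.017395105) = -1.4281381205.

-₹1.43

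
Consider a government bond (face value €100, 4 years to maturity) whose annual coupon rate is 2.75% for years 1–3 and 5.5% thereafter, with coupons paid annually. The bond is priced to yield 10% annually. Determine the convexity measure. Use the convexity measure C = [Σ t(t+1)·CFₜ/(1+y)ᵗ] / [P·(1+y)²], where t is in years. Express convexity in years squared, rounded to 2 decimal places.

15.55

With y = 0.1:
  t   CF        PV=CF/(1+0.1)^t    t·PV        t(t+1)·PV
  1         2.75         2.5000         2.5000           5.0000
  2         2.75         2.2727         4.5455          13.6364
  3         2.75         2.0661         6.1983          24.7934
  4       105.50        72.0579       288.2317       1,441.1584
  Σ                     78.8968       301.4755       1,484.5881
P = 78.8968.
Convexity = Σ t(t+1)·PV / [P·(1+y)²] = 1,484.5881 / (78.8968 × 1.210000) = 15.55111.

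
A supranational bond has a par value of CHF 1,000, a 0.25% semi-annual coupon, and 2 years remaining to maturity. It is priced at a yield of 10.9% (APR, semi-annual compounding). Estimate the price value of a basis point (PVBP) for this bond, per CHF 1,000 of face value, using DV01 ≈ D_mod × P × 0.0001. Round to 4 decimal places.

CHF 0.1539

Periodic yield y = 0.0545.
  t   CF        PV=CF/(1+0.0545)^t    t·PV
  1         1.25         1.1854         1.1854
  2         1.25         1.1241         2.2483
  3         1.25         1.0660         3.1981
  4     1,001.25       809.7598     3,239.0391
  Σ                    813.1353     3,245.6708
P = 813.1353; D_Mac = 3.99155 half-year periods = 1.99578 yrs; D_mod = 1.89263 yrs.
DV01 ≈ 1.89263 × 813.1353 × 0.0001 = 0.153896.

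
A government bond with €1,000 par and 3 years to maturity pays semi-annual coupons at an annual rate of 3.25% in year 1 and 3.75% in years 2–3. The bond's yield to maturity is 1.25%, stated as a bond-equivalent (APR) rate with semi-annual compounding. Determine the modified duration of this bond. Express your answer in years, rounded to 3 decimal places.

Periodic yield y = 0.00625. First find Macaulay duration:
  t   CF        PV=CF/(1+0.00625)^t    t·PV
  1        16.25        16.1491        16.1491
  2        16.25        16.0488        32.0975
  3        18.75        18.4028        55.2084
  4        18.75        18.2885        73.1539
  5        18.75        18.1749        90.8745
  6     1,018.75       981.3688     5,888.2130
  Σ                  1,068.4328     6,155.6963
P = 1,068.4328; Macaulay duration = 6,155.6963 / 1,068.4328 = 5.76143 half-year periods = 2.88071 years.
Modified duration = D_Mac / (1 + y) = 2.88071 / 1.00625 = 2.86282 years.

2.863 years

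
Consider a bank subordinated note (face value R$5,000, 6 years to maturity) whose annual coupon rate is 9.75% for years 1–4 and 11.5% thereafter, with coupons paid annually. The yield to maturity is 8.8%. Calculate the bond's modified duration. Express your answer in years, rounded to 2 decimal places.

Periodic yield y = 0.088. First find Macaulay duration:
  t   CF        PV=CF/(1+0.088)^t    t·PV
  1       487.50       448.0699       448.0699
  2       487.50       411.8289       823.6578
  3       487.50       378.5192     1,135.5577
  4       487.50       347.9037     1,391.6148
  5       575.00       377.1580     1,885.7902
  6     5,575.00     3,361.0231    20,166.1387
  Σ                  5,324.5028    25,850.8290
P = 5,324.5028; Macaulay duration = 25,850.8290 / 5,324.5028 = 4.85507 years.
Modified duration = D_Mac / (1 + y) = 4.85507 / 1.088 = 4.46238 years.

4.46 years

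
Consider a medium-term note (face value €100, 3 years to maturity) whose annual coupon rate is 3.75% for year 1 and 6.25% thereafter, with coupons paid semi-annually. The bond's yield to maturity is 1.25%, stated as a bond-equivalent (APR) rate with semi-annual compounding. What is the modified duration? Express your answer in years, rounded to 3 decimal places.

Periodic yield y = 0.00625. First find Macaulay duration:
  t   CF        PV=CF/(1+0.00625)^t    t·PV
  1        1.875         1.8634         1.8634
  2        1.875         1.8518         3.7036
  3        3.125         3.0671         9.2014
  4        3.125         3.0481        12.1923
  5        3.125         3.0291        15.1457
  6      103.125        99.3410       596.0461
  Σ                    112.2005       638.1525
P = 112.2005; Macaulay duration = 638.1525 / 112.2005 = 5.68761 half-year periods = 2.84380 years.
Modified duration = D_Mac / (1 + y) = 2.84380 / 1.00625 = 2.82614 years.

2.826 years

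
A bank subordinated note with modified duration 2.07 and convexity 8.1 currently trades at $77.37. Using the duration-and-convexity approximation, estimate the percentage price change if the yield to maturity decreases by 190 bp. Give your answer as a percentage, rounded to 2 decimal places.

Duration effect: -D_mod·Δy = -2.07 × (-0.019) = +0.039330
Convexity effect: ½·C·(Δy)² = 0.5 × 8.1 × (-0.019)² = +0.00146205
ΔP/P ≈ +0.039330 + 0.00146205 = +0.04079205
= +4.079205%.

+4.08%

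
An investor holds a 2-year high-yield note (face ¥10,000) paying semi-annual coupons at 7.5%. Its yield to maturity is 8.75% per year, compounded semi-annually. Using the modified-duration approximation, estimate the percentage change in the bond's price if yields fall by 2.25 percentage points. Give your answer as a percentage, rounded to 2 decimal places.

+4.08%

Periodic yield y = 0.04375. Modified duration first:
  t   CF        PV=CF/(1+0.04375)^t    t·PV
  1       375.00       359.2814       359.2814
  2       375.00       344.2217       688.4435
  3       375.00       329.7933       989.3798
  4    10,375.00     8,741.8259    34,967.3035
  Σ                  9,775.1223    37,004.4082
P = 9,775.1223; D_Mac = 3.78557 half-year periods = 1.89278 yrs; D_mod = 1.89278/(1+0.04375) = 1.81345 yrs.
ΔP/P ≈ -D_mod · Δy = -1.81345 × (-0.0225) = +0.040803 = +4.0803%.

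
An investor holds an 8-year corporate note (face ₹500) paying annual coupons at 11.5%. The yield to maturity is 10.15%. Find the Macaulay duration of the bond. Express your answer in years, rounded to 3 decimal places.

5.721 years

Periodic yield y = 0.1015. Discount each cash flow and weight by its year:
  t   CF        PV=CF/(1+0.1015)^t    t·PV
  1        57.50        52.2015        52.2015
  2        57.50        47.3913        94.7826
  3        57.50        43.0244       129.0731
  4        57.50        39.0598       156.2391
  5        57.50        35.4605       177.3027
  6        57.50        32.1930       193.1577
  7        57.50        29.2265       204.5853
  8       557.50       257.2580     2,058.0639
  Σ                    535.8149     3,065.4059
Price P = Σ PV = 535.8149.
Macaulay duration = Σ(t·PV) / P = 3,065.4059 / 535.8149 = 5.72102 years.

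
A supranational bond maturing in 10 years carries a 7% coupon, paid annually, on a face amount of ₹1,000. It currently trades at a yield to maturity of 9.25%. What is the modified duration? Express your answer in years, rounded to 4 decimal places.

Periodic yield y = 0.0925. First find Macaulay duration:
  t   CF        PV=CF/(1+0.0925)^t    t·PV
  1        70.00        64.0732        64.0732
  2        70.00        58.6483       117.2965
  3        70.00        53.6826       161.0479
  4        70.00        49.1374       196.5496
  5        70.00        44.9770       224.8852
  6        70.00        41.1689       247.0135
  7        70.00        37.6832       263.7825
  8        70.00        34.4926       275.9411
  9        70.00        31.5722       284.1499
  10    1,070.00       441.7426     4,417.4264
  Σ                    857.1782     6,252.1658
P = 857.1782; Macaulay duration = 6,252.1658 / 857.1782 = 7.29389 years.
Modified duration = D_Mac / (1 + y) = 7.29389 / 1.0925 = 6.67633 years.

6.6763 years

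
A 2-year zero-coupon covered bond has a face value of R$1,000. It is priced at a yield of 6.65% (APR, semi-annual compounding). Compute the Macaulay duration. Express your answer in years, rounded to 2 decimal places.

A zero-coupon bond has a single cash flow at maturity, so its Macaulay duration equals its maturity: 2 years.
(Equivalently: 4 semi-annual periods ÷ 2 = 2 years.)

2.00 years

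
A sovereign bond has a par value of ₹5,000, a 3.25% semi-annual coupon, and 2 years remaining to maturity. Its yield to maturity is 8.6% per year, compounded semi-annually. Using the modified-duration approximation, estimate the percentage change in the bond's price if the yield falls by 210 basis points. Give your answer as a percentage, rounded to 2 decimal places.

+3.93%

Periodic yield y = 0.043. Modified duration first:
  t   CF        PV=CF/(1+0.043)^t    t·PV
  1        81.25        77.9003        77.9003
  2        81.25        74.6887       149.3773
  3        81.25        71.6095       214.8284
  4     5,081.25     4,293.7161    17,174.8645
  Σ                  4,517.9146    17,616.9706
P = 4,517.9146; D_Mac = 3.89936 half-year periods = 1.94968 yrs; D_mod = 1.94968/(1+0.043) = 1.86930 yrs.
ΔP/P ≈ -D_mod · Δy = -1.86930 × (-0.021) = +0.039255 = +3.9255%.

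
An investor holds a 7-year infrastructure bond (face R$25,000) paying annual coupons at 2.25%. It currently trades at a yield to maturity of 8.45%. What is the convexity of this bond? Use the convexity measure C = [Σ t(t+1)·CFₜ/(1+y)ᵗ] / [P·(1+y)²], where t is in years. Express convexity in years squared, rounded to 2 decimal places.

With y = 0.0845:
  t   CF        PV=CF/(1+0.0845)^t    t·PV        t(t+1)·PV
  1       562.50       518.6722       518.6722       1,037.3444
  2       562.50       478.2593       956.5186       2,869.5557
  3       562.50       440.9952     1,322.9856       5,291.9423
  4       562.50       406.6346     1,626.5383       8,132.6915
  5       562.50       374.9512     1,874.7560      11,248.5359
  6       562.50       345.7365     2,074.4188      14,520.9316
  7    25,562.50    14,487.5995   101,413.1963     811,305.5705
  Σ                 17,052.8484   109,787.0858     854,406.5720
P = 17,052.8484.
Convexity = Σ t(t+1)·PV / [P·(1+y)²] = 854,406.5720 / (17,052.8484 × 1.176140) = 42.59990.

42.60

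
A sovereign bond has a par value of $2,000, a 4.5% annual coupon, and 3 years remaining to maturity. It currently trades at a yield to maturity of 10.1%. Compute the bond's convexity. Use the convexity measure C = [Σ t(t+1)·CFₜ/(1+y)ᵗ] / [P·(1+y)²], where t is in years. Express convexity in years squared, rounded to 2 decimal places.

9.29

With y = 0.101:
  t   CF        PV=CF/(1+0.101)^t    t·PV        t(t+1)·PV
  1        90.00        81.7439        81.7439         163.4877
  2        90.00        74.2451       148.4902         445.4707
  3     2,090.00     1,565.9732     4,697.9196      18,791.6786
  Σ                  1,721.9622     4,928.1537      19,400.6370
P = 1,721.9622.
Convexity = Σ t(t+1)·PV / [P·(1+y)²] = 19,400.6370 / (1,721.9622 × 1.212201) = 9.29432.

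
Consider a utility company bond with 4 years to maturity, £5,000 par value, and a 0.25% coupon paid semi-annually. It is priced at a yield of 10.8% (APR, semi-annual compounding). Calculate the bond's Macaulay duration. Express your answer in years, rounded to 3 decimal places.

3.977 years

Periodic yield y = 0.054. Discount each cash flow and weight by its period:
  t   CF        PV=CF/(1+0.054)^t    t·PV
  1         6.25         5.9298         5.9298
  2         6.25         5.6260        11.2520
  3         6.25         5.3377        16.0132
  4         6.25         5.0643        20.2571
  5         6.25         4.8048        24.0241
  6         6.25         4.5587        27.3519
  7         6.25         4.3251        30.2757
  8     5,006.25     3,286.9087    26,295.2699
  Σ                  3,322.5551    26,430.3737
Price P = Σ PV = 3,322.5551.
Macaulay duration = Σ(t·PV) / P = 26,430.3737 / 3,322.5551 = 7.95483 half-year periods.
In years: 7.95483 / 2 = 3.97742 years.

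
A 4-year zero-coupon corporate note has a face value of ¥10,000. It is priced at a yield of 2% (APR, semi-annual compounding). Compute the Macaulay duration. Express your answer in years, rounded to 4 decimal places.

4.0000 years

A zero-coupon bond has a single cash flow at maturity, so its Macaulay duration equals its maturity: 4 years.
(Equivalently: 8 semi-annual periods ÷ 2 = 4 years.)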